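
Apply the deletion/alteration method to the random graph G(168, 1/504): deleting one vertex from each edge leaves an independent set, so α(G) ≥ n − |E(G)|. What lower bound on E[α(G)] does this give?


E[|E(G)|] = C(168, 2)·p = 14028 · (1/504) = 167/6.
E[α(G)] ≥ n − E[|E(G)|] = 168 − 167/6 = 841/6.
Numerically: ≈ 140.166667.
(This is only a lower bound; the true E[α(G)] may be larger.)

E[α(G)] ≥ 841/6 ≈ 140.166667.


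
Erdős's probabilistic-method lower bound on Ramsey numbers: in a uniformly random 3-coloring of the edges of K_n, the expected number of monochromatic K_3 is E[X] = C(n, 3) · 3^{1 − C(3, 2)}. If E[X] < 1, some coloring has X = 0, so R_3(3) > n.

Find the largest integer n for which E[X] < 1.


We need C(n, 3) · 3^{1 − 3} < 1, i.e. C(n, 3) < 3^{3 − 1} = 9.
Check values of n near the boundary:
  n = 3: C(3, 3) = 1; 1 < 9? YES
  n = 4: C(4, 3) = 4; 4 < 9? YES
  n = 5: C(5, 3) = 10; 10 < 9? NO
  n = 6: C(6, 3) = 20; 20 < 9? NO
  n = 7: C(7, 3) = 35; 35 < 9? NO
The largest n with C(n, 3) < 9 is n = 4 (where E[X] = 4/9 ≈ 0.44444). Hence R_3(3) > 4, i.e. R_3(3) ≥ 5.

Largest n = 4; hence R_3(3) > 4.


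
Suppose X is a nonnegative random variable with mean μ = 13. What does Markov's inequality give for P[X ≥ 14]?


μ = E[X] = 13, a = 14.
Markov: P[X ≥ 14] ≤ μ/a = (13)/14 = 13/14.
Numerically: ≈ 0.928571.
(Since a = 14 > μ = 13.000000, the bound 13/14 is < 1 and informative.)

P[X ≥ 14] ≤ 13/14 ≈ 0.928571.


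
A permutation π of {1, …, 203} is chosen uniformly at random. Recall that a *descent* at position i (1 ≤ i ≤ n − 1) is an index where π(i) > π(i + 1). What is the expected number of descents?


Write X = Σ X_I over i = 1, …, 202, with X_I the indicator of one descent.
There are 202 indicators.
For each fixed i, the pair (π(i), π(i+1)) is a uniformly random ordered pair of distinct values from {1, …, 203}; by symmetry P[π(i) > π(i+1)] = 1/2.
By linearity: E[X] = 202 · (1/2) = (203 − 1) · (1/2) = 101 ≈ 101.000000.

E[X] = 101 = 101.000000.


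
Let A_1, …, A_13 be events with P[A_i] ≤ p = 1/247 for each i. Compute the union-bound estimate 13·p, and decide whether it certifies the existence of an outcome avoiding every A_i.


Union bound: P[∪_{i=1}^{13} A_i] ≤ Σ_i P[A_i] ≤ 13·p = 13·(1/247) = 1/19.
Numerically: 1/19 ≈ 0.053.
Is 1/19 < 1? YES.
Since P[∪ A_i] ≤ 1/19 < 1, the complement has P[∩ A_i^c] ≥ 1 − 1/19 = 18/19 > 0, so some outcome avoids every A_i.

13·p = 1/19 ≈ 0.053; existence CERTIFIED by the union bound.


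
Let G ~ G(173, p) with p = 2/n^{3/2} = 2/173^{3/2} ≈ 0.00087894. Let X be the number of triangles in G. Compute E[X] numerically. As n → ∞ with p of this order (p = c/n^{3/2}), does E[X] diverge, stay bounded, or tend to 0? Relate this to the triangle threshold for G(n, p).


Number of potential triangles: C(173, 3) = 848046.
Each occurs with probability p³ ≈ (0.00087894)³ ≈ 6.7901993e-10.
By linearity: E[X] = C(173, 3)·p³ ≈ 848046 · 6.7901993e-10 ≈ 0.00058.
Since α = 3/2 > 1, p = c/n^{3/2} = o(1/n) is below the triangle threshold p ~ 1/n. Asymptotically E[X] ~ (c³/6)·n^{3(1−α)} = (2³/6)·n^{-1.5} → 0, so by Markov's inequality G has no triangles w.h.p.

E[X] ≈ 0.00058; in regime p = Θ(1/n^{3/2}) E[X] tends to 0 (below the triangle threshold p ~ 1/n).


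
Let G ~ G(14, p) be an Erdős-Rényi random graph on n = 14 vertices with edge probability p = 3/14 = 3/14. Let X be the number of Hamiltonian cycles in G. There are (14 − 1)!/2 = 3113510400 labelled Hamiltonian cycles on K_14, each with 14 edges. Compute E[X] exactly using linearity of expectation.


K_14 has (14 − 1)!/2 = 3113510400 labelled Hamiltonian cycles.
For each such Hamiltonian cycle H, let X_H = 1 if all 14 edges of H are present in G. Then P[X_H = 1] = p^{14} = (3/14)^{14} = 4782969/11112006825558016.
By linearity: E[X] = Σ_H E[X_H] = 3113510400 · p^{14} = 3113510400 · 4782969/11112006825558016 = 4155084744525/3100448333024.
Numerically: E[X] ≈ 1.34.

E[X] = 3113510400 · (3/14)^{14} = 4155084744525/3100448333024 ≈ 1.34.


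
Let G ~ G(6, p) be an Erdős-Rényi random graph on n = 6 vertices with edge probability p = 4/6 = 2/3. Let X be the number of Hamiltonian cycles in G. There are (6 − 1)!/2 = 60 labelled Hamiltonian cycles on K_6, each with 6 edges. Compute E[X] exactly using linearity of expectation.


K_6 has (6 − 1)!/2 = 60 labelled Hamiltonian cycles.
For each such Hamiltonian cycle H, let X_H = 1 if all 6 edges of H are present in G. Then P[X_H = 1] = p^{6} = (2/3)^{6} = 64/729.
Summing the indicators: E[X] = Σ_H E[X_H] = 60 · p^{6} = 60 · 64/729 = 1280/243.
Numerically: E[X] ≈ 5.267.

E[X] = 60 · (2/3)^{6} = 1280/243 ≈ 5.267.


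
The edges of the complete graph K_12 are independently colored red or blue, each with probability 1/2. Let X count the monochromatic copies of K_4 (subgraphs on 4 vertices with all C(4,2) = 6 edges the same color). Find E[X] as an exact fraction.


Let X = Σ_S X_S over the C(12, 4) = 495 subsets S of size 4, where X_S = 1 if the K_4 on S is monochromatic.
For a fixed S, the K_4 on S has C(4, 2) = 6 edges. P[all 6 edges red] = (1/2)^6, and likewise for blue, so P[monochromatic] = 2·(1/2)^6 = 2^{1 − 6} = 1/32.
By linearity of expectation: E[X] = C(12, 4) · 2^{1 − 6} = 495 · 1/32 = 495/32.
Numerically: E[X] ≈ 15.469.

E[X] = C(12,4)·2^(1−C(4,2)) = 495/32 ≈ 15.469.


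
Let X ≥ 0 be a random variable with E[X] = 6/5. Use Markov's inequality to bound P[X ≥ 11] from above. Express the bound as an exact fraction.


μ = E[X] = 6/5, a = 11.
Markov: P[X ≥ 11] ≤ μ/a = (6/5)/11 = 6/55.
Numerically: ≈ 0.109091.
(Since a = 11 > μ = 1.200000, the bound 6/55 is < 1 and informative.)

P[X ≥ 11] ≤ 6/55 ≈ 0.109091.


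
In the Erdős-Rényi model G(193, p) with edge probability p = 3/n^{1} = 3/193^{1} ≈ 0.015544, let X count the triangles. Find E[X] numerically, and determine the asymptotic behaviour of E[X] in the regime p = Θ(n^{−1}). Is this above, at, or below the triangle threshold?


Number of potential triangles: C(193, 3) = 1179616.
Each occurs with probability p³ ≈ (0.015544)³ ≈ 3.7557082e-06.
By linearity: E[X] = C(193, 3)·p³ ≈ 1179616 · 3.7557082e-06 ≈ 4.43029.
Here α = 1, so p = 3/n is exactly at the triangle threshold p ~ 1/n. Asymptotically E[X] → c³/6 = 3³/6 = 9/2 ≈ 4.50000, a bounded constant. In this regime the triangle count is asymptotically Poisson(c³/6).

E[X] ≈ 4.43029; in regime p = Θ(1/n^{1}) E[X] stays bounded (at the triangle threshold p ~ 1/n).


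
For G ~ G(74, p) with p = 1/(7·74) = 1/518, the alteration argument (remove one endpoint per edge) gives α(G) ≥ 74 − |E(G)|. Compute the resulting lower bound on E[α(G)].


E[|E(G)|] = C(74, 2)·p = 2701 · (1/518) = 73/14.
E[α(G)] ≥ n − E[|E(G)|] = 74 − 73/14 = 963/14.
Numerically: ≈ 68.786.
(This is only a lower bound; the true E[α(G)] may be larger.)

E[α(G)] ≥ 963/14 ≈ 68.786.


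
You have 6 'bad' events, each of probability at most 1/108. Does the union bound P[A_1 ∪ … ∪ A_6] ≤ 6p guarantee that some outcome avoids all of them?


Union bound: P[∪_{i=1}^{6} A_i] ≤ Σ_i P[A_i] ≤ 6·p = 6·(1/108) = 1/18.
Numerically: 1/18 ≈ 0.0555556.
Is 1/18 < 1? YES.
Since P[∪ A_i] ≤ 1/18 < 1, the complement has P[∩ A_i^c] ≥ 1 − 1/18 = 17/18 > 0, so some outcome avoids every A_i.

6·p = 1/18 ≈ 0.0555556; existence CERTIFIED by the union bound.


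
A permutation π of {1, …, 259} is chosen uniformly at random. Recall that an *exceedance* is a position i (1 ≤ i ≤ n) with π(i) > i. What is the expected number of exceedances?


Write X = Σ_{i=1}^{259} X_i, where X_i = 1_{π(i) > i}.
For each fixed i, π(i) is uniform over {1, …, 259} (marginal of a uniform permutation), so P[π(i) > i] = (n − i)/n. Summing: Σ_{i=1}^{259} (n − i)/n = (0 + 1 + … + 258)/259 = 259(259 − 1)/(2·259) = (259 − 1)/2.
Hence E[X] = Σ_{i=1}^{259} (259 − i)/259 = 129 ≈ 129.00000.

E[X] = 129 = 129.00000.


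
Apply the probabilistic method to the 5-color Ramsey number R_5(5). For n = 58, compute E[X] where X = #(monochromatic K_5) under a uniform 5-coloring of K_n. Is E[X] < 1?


E[X] = C(58, 5) · 5^{1 − 10} = 4582116 · 5^{−9} = 4582116/1953125.
As a reduced fraction: E[X] = 4582116/1953125 ≈ 2.34604.
Is E[X] < 1? NO.
Since E[X] ≥ 1, the first-moment bound is inconclusive at n = 58; it does NOT by itself certify R_5(5) > 58.

E[X] = 4582116/1953125 ≈ 2.34604; E[X] ≥ 1; first-moment method inconclusive here.


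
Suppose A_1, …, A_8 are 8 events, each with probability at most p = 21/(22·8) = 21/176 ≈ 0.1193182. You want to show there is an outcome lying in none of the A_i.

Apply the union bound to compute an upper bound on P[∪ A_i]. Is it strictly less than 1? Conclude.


Union bound: P[∪_{i=1}^{8} A_i] ≤ Σ_i P[A_i] ≤ 8·p = 8·(21/176) = 21/22.
Numerically: 21/22 ≈ 0.9545455.
Is 21/22 < 1? YES.
Since P[∪ A_i] ≤ 21/22 < 1, the complement has P[∩ A_i^c] ≥ 1 − 21/22 = 1/22 > 0, so some outcome avoids every A_i.

8·p = 21/22 ≈ 0.9545455; existence CERTIFIED by the union bound.


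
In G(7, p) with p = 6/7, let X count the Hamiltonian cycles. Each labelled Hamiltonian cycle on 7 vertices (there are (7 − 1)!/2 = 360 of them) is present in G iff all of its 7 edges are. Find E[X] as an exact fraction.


K_7 has (7 − 1)!/2 = 360 labelled Hamiltonian cycles.
For each such Hamiltonian cycle H, let X_H = 1 if all 7 edges of H are present in G. Then P[X_H = 1] = p^{7} = (6/7)^{7} = 279936/823543.
By linearity of expectation: E[X] = Σ_H E[X_H] = 360 · p^{7} = 360 · 279936/823543 = 100776960/823543.
Numerically: E[X] ≈ 122.

E[X] = 360 · (6/7)^{7} = 100776960/823543 ≈ 122.


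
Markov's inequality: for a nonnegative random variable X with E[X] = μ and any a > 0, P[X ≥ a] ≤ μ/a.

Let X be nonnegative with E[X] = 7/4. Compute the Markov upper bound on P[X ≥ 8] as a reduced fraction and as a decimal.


μ = E[X] = 7/4, a = 8.
Markov: P[X ≥ 8] ≤ μ/a = (7/4)/8 = 7/32.
Numerically: ≈ 0.2188.
(Since a = 8 > μ = 1.7500, the bound 7/32 is < 1 and informative.)

P[X ≥ 8] ≤ 7/32 ≈ 0.2188.


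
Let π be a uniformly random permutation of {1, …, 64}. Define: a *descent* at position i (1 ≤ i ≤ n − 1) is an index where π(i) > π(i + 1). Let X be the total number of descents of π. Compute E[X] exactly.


Write X = Σ X_I over i = 1, …, 63, with X_I the indicator of one descent.
There are 63 indicators.
For each fixed i, the pair (π(i), π(i+1)) is a uniformly random ordered pair of distinct values from {1, …, 64}; by symmetry P[π(i) > π(i+1)] = 1/2.
By linearity: E[X] = 63 · (1/2) = (64 − 1) · (1/2) = 63/2 ≈ 31.500000.

E[X] = 63/2 = 31.500000.


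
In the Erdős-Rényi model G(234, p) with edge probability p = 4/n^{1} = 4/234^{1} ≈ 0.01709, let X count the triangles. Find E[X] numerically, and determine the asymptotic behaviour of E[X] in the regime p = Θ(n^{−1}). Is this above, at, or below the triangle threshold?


Number of potential triangles: C(234, 3) = 2108184.
Each occurs with probability p³ ≈ (0.01709)³ ≈ 4.994964e-06.
By linearity: E[X] = C(234, 3)·p³ ≈ 2108184 · 4.994964e-06 ≈ 10.5303.
Here α = 1, so p = 4/n is exactly at the triangle threshold p ~ 1/n. Asymptotically E[X] → c³/6 = 4³/6 = 32/3 ≈ 10.6667, a bounded constant. In this regime the triangle count is asymptotically Poisson(c³/6).

E[X] ≈ 10.5303; in regime p = Θ(1/n^{1}) E[X] stays bounded (at the triangle threshold p ~ 1/n).


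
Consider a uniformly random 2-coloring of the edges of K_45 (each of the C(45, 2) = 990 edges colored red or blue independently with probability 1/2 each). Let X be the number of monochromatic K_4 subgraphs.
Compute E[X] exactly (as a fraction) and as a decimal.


Let X = Σ_S X_S over the C(45, 4) = 148995 subsets S of size 4, where X_S = 1 if the K_4 on S is monochromatic.
For a fixed S, the K_4 on S has C(4, 2) = 6 edges. P[all 6 edges red] = (1/2)^6, and likewise for blue, so P[monochromatic] = 2·(1/2)^6 = 2^{1 − 6} = 1/32.
By linearity of expectation: E[X] = C(45, 4) · 2^{1 − 6} = 148995 · 1/32 = 148995/32.
Numerically: E[X] ≈ 4656.09375.

E[X] = C(45,4)·2^(1−C(4,2)) = 148995/32 ≈ 4656.09375.


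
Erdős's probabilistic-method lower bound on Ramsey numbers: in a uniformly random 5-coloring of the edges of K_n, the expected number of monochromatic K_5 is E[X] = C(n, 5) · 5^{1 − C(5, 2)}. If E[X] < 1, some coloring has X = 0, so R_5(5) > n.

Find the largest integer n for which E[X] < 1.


We need C(n, 5) · 5^{1 − 10} < 1, i.e. C(n, 5) < 5^{10 − 1} = 1953125.
Check values of n near the boundary:
  n = 43: C(43, 5) = 962598; 962598 < 1953125? YES
  n = 44: C(44, 5) = 1086008; 1086008 < 1953125? YES
  n = 45: C(45, 5) = 1221759; 1221759 < 1953125? YES
  n = 46: C(46, 5) = 1370754; 1370754 < 1953125? YES
  n = 47: C(47, 5) = 1533939; 1533939 < 1953125? YES
  n = 48: C(48, 5) = 1712304; 1712304 < 1953125? YES
  n = 49: C(49, 5) = 1906884; 1906884 < 1953125? YES
  n = 50: C(50, 5) = 2118760; 2118760 < 1953125? NO
The largest n with C(n, 5) < 1953125 is n = 49 (where E[X] = 1906884/1953125 ≈ 0.9763246). Hence R_5(5) > 49, i.e. R_5(5) ≥ 50.

Largest n = 49; hence R_5(5) > 49.


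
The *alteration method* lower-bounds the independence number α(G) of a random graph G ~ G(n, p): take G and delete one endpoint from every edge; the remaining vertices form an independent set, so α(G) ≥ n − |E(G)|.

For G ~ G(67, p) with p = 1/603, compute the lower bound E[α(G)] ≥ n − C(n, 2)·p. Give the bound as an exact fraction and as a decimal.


E[|E(G)|] = C(67, 2)·p = 2211 · (1/603) = 11/3.
E[α(G)] ≥ n − E[|E(G)|] = 67 − 11/3 = 190/3.
Numerically: ≈ 63.33333.
(This is only a lower bound; the true E[α(G)] may be larger.)

E[α(G)] ≥ 190/3 ≈ 63.33333.


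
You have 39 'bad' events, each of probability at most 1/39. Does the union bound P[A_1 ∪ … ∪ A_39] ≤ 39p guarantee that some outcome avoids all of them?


Union bound: P[∪_{i=1}^{39} A_i] ≤ Σ_i P[A_i] ≤ 39·p = 39·(1/39) = 1.
Numerically: 1 ≈ 1.0000000.
Is 1 < 1? NO.
Since the bound 1 is ≥ 1, the union bound is uninformative here; it does NOT by itself certify existence.

39·p = 1 ≈ 1.0000000; existence NOT certified by the union bound.


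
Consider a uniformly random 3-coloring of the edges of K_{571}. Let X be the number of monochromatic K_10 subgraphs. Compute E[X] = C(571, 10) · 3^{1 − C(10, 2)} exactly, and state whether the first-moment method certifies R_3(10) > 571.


E[X] = C(571, 10) · 3^{1 − 45} = 937951290893172842001 · 3^{−44} = 937951290893172842001/984770902183611232881.
As a reduced fraction: E[X] = 104216810099241426889/109418989131512359209 ≈ 0.952.
Is E[X] < 1? YES.
Since E[X] < 1, there exists a 3-coloring of K_{571} with no monochromatic K_10; hence R_3(10) > 571.

E[X] = 104216810099241426889/109418989131512359209 ≈ 0.952; E[X] < 1, so R_3(10) > 571.


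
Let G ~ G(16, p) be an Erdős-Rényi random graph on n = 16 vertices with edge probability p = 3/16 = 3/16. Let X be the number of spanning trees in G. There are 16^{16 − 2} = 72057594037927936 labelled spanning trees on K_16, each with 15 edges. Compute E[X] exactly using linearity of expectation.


K_16 has 16^{16 − 2} = 72057594037927936 labelled spanning trees.
For each such spanning tree H, let X_H = 1 if all 15 edges of H are present in G. Then P[X_H = 1] = p^{15} = (3/16)^{15} = 14348907/1152921504606846976.
By linearity: E[X] = Σ_H E[X_H] = 72057594037927936 · p^{15} = 72057594037927936 · 14348907/1152921504606846976 = 14348907/16.
Numerically: E[X] ≈ 896807.

E[X] = 72057594037927936 · (3/16)^{15} = 14348907/16 ≈ 896807.


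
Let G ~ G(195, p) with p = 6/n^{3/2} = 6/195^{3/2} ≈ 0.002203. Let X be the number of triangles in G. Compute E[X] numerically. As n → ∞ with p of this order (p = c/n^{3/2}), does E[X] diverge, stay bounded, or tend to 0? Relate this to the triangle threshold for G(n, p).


Number of potential triangles: C(195, 3) = 1216865.
Each occurs with probability p³ ≈ (0.002203)³ ≈ 1.069789e-08.
By linearity: E[X] = C(195, 3)·p³ ≈ 1216865 · 1.069789e-08 ≈ 0.0130.
Since α = 3/2 > 1, p = c/n^{3/2} = o(1/n) is below the triangle threshold p ~ 1/n. Asymptotically E[X] ~ (c³/6)·n^{3(1−α)} = (6³/6)·n^{-1.5} → 0, so by Markov's inequality G has no triangles w.h.p.

E[X] ≈ 0.0130; in regime p = Θ(1/n^{3/2}) E[X] tends to 0 (below the triangle threshold p ~ 1/n).


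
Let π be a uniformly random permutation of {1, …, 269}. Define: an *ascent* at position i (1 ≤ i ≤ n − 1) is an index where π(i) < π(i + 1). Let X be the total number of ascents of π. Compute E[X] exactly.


Write X = Σ X_I over i = 1, …, 268, with X_I the indicator of one ascent.
There are 268 indicators.
For each fixed i, the pair (π(i), π(i+1)) is a uniformly random ordered pair of distinct values from {1, …, 269}; by symmetry P[π(i) < π(i+1)] = 1/2.
By linearity: E[X] = 268 · (1/2) = (269 − 1) · (1/2) = 134 ≈ 134.000000.

E[X] = 134 = 134.000000.


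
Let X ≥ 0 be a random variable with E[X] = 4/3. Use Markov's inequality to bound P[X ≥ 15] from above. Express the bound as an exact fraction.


μ = E[X] = 4/3, a = 15.
Markov: P[X ≥ 15] ≤ μ/a = (4/3)/15 = 4/45.
Numerically: ≈ 0.088889.
(Since a = 15 > μ = 1.333333, the bound 4/45 is < 1 and informative.)

P[X ≥ 15] ≤ 4/45 ≈ 0.088889.


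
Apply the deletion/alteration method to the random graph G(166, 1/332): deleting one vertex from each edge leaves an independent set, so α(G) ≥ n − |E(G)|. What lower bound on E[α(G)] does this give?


E[|E(G)|] = C(166, 2)·p = 13695 · (1/332) = 165/4.
E[α(G)] ≥ n − E[|E(G)|] = 166 − 165/4 = 499/4.
Numerically: ≈ 124.750.
(This is only a lower bound; the true E[α(G)] may be larger.)

E[α(G)] ≥ 499/4 ≈ 124.750.


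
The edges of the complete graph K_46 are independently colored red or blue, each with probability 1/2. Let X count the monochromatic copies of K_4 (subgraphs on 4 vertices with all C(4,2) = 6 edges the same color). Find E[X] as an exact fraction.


Let X = Σ_S X_S over the C(46, 4) = 163185 subsets S of size 4, where X_S = 1 if the K_4 on S is monochromatic.
For a fixed S, the K_4 on S has C(4, 2) = 6 edges. P[all 6 edges red] = (1/2)^6, and likewise for blue, so P[monochromatic] = 2·(1/2)^6 = 2^{1 − 6} = 1/32.
By linearity of expectation: E[X] = C(46, 4) · 2^{1 − 6} = 163185 · 1/32 = 163185/32.
Numerically: E[X] ≈ 5099.53125.

E[X] = C(46,4)·2^(1−C(4,2)) = 163185/32 ≈ 5099.53125.


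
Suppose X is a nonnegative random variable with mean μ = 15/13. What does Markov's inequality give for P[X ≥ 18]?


μ = E[X] = 15/13, a = 18.
Markov: P[X ≥ 18] ≤ μ/a = (15/13)/18 = 5/78.
Numerically: ≈ 0.0641.
(Since a = 18 > μ = 1.1538, the bound 5/78 is < 1 and informative.)

P[X ≥ 18] ≤ 5/78 ≈ 0.0641.


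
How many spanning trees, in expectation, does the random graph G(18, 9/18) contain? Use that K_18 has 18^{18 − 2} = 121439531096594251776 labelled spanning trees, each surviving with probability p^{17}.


K_18 has 18^{18 − 2} = 121439531096594251776 labelled spanning trees.
For each such spanning tree H, let X_H = 1 if all 17 edges of H are present in G. Then P[X_H = 1] = p^{17} = (1/2)^{17} = 1/131072.
Summing the indicators: E[X] = Σ_H E[X_H] = 121439531096594251776 · p^{17} = 121439531096594251776 · 1/131072 = 1853020188851841/2.
Numerically: E[X] ≈ 9.27e+14.

E[X] = 121439531096594251776 · (1/2)^{17} = 1853020188851841/2 ≈ 9.27e+14.


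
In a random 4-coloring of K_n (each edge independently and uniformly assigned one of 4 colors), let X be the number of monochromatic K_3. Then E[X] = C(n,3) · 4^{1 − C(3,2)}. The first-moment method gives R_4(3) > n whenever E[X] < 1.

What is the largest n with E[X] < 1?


We need C(n, 3) · 4^{1 − 3} < 1, i.e. C(n, 3) < 4^{3 − 1} = 16.
Check values of n near the boundary:
  n = 3: C(3, 3) = 1; 1 < 16? YES
  n = 4: C(4, 3) = 4; 4 < 16? YES
  n = 5: C(5, 3) = 10; 10 < 16? YES
  n = 6: C(6, 3) = 20; 20 < 16? NO
  n = 7: C(7, 3) = 35; 35 < 16? NO
The largest n with C(n, 3) < 16 is n = 5 (where E[X] = 5/8 ≈ 0.625000). Hence R_4(3) > 5, i.e. R_4(3) ≥ 6.

Largest n = 5; hence R_4(3) > 5.


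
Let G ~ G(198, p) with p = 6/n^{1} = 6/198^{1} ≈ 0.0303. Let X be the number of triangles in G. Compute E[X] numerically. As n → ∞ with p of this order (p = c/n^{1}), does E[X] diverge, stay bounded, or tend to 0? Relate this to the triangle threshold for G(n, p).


Number of potential triangles: C(198, 3) = 1274196.
Each occurs with probability p³ ≈ (0.0303)³ ≈ 2.78265e-05.
By linearity: E[X] = C(198, 3)·p³ ≈ 1274196 · 2.78265e-05 ≈ 35.456.
Here α = 1, so p = 6/n is exactly at the triangle threshold p ~ 1/n. Asymptotically E[X] → c³/6 = 6³/6 = 36 ≈ 36.000, a bounded constant. In this regime the triangle count is asymptotically Poisson(c³/6).

E[X] ≈ 35.456; in regime p = Θ(1/n^{1}) E[X] stays bounded (at the triangle threshold p ~ 1/n).


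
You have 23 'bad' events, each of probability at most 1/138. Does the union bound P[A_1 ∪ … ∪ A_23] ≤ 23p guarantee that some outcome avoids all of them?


Union bound: P[∪_{i=1}^{23} A_i] ≤ Σ_i P[A_i] ≤ 23·p = 23·(1/138) = 1/6.
Numerically: 1/6 ≈ 0.167.
Is 1/6 < 1? YES.
Since P[∪ A_i] ≤ 1/6 < 1, the complement has P[∩ A_i^c] ≥ 1 − 1/6 = 5/6 > 0, so some outcome avoids every A_i.

23·p = 1/6 ≈ 0.167; existence CERTIFIED by the union bound.


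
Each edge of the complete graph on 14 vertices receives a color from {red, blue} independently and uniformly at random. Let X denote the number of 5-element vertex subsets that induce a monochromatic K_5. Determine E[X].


Let X = Σ_S X_S over the C(14, 5) = 2002 subsets S of size 5, where X_S = 1 if the K_5 on S is monochromatic.
For a fixed S, the K_5 on S has C(5, 2) = 10 edges. P[all 10 edges red] = (1/2)^10, and likewise for blue, so P[monochromatic] = 2·(1/2)^10 = 2^{1 − 10} = 1/512.
Summing: E[X] = C(14, 5) · 2^{1 − 10} = 2002 · 1/512 = 1001/256.
Numerically: E[X] ≈ 3.91016.

E[X] = C(14,5)·2^(1−C(5,2)) = 1001/256 ≈ 3.91016.


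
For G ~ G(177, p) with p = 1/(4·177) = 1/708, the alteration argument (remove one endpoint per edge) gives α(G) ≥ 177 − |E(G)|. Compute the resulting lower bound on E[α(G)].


E[|E(G)|] = C(177, 2)·p = 15576 · (1/708) = 22.
E[α(G)] ≥ n − E[|E(G)|] = 177 − 22 = 155.
Numerically: ≈ 155.000000.
(This is only a lower bound; the true E[α(G)] may be larger.)

E[α(G)] ≥ 155 ≈ 155.000000.


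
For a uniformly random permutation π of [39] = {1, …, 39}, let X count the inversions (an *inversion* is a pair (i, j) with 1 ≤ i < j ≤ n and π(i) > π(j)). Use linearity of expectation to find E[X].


Write X = Σ X_I over the C(39, 2) = 741 pairs i < j, with X_I the indicator of one inversion.
There are 741 indicators.
For each fixed pair i < j, the values π(i) and π(j) are two distinct elements of {1, …, 39} in uniformly random order; by symmetry P[π(i) > π(j)] = 1/2.
By linearity: E[X] = 741 · (1/2) = C(39, 2) · (1/2) = 741/2 = 741/2 ≈ 370.500.

E[X] = 741/2 = 370.500.


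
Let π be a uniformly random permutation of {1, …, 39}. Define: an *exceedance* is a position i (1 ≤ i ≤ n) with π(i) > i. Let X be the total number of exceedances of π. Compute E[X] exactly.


Write X = Σ_{i=1}^{39} X_i, where X_i = 1_{π(i) > i}.
For each fixed i, π(i) is uniform over {1, …, 39} (marginal of a uniform permutation), so P[π(i) > i] = (n − i)/n. Summing: Σ_{i=1}^{39} (n − i)/n = (0 + 1 + … + 38)/39 = 39(39 − 1)/(2·39) = (39 − 1)/2.
Hence E[X] = Σ_{i=1}^{39} (39 − i)/39 = 19 ≈ 19.000000.

E[X] = 19 = 19.000000.


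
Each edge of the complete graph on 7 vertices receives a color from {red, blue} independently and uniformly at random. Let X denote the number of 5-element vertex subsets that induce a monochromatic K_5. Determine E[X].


Let X = Σ_S X_S over the C(7, 5) = 21 subsets S of size 5, where X_S = 1 if the K_5 on S is monochromatic.
For a fixed S, the K_5 on S has C(5, 2) = 10 edges. P[all 10 edges red] = (1/2)^10, and likewise for blue, so P[monochromatic] = 2·(1/2)^10 = 2^{1 − 10} = 1/512.
By linearity of expectation: E[X] = C(7, 5) · 2^{1 − 10} = 21 · 1/512 = 21/512.
Numerically: E[X] ≈ 0.041016.

E[X] = C(7,5)·2^(1−C(5,2)) = 21/512 ≈ 0.041016.


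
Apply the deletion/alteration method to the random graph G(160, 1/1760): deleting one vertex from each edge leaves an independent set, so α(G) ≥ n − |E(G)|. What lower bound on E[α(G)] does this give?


E[|E(G)|] = C(160, 2)·p = 12720 · (1/1760) = 159/22.
E[α(G)] ≥ n − E[|E(G)|] = 160 − 159/22 = 3361/22.
Numerically: ≈ 152.773.
(This is only a lower bound; the true E[α(G)] may be larger.)

E[α(G)] ≥ 3361/22 ≈ 152.773.


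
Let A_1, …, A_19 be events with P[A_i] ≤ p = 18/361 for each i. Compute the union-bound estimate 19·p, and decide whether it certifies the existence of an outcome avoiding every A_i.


Union bound: P[∪_{i=1}^{19} A_i] ≤ Σ_i P[A_i] ≤ 19·p = 19·(18/361) = 18/19.
Numerically: 18/19 ≈ 0.9474.
Is 18/19 < 1? YES.
Since P[∪ A_i] ≤ 18/19 < 1, the complement has P[∩ A_i^c] ≥ 1 − 18/19 = 1/19 > 0, so some outcome avoids every A_i.

19·p = 18/19 ≈ 0.9474; existence CERTIFIED by the union bound.


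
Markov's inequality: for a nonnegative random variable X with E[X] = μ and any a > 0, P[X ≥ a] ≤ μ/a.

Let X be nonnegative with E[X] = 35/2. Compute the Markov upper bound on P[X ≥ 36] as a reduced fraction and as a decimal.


μ = E[X] = 35/2, a = 36.
Markov: P[X ≥ 36] ≤ μ/a = (35/2)/36 = 35/72.
Numerically: ≈ 0.4861.
(Since a = 36 > μ = 17.5000, the bound 35/72 is < 1 and informative.)

P[X ≥ 36] ≤ 35/72 ≈ 0.4861.


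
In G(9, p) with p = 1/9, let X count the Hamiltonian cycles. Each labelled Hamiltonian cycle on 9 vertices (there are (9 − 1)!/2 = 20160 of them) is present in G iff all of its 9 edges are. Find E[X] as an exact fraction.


K_9 has (9 − 1)!/2 = 20160 labelled Hamiltonian cycles.
For each such Hamiltonian cycle H, let X_H = 1 if all 9 edges of H are present in G. Then P[X_H = 1] = p^{9} = (1/9)^{9} = 1/387420489.
By linearity: E[X] = Σ_H E[X_H] = 20160 · p^{9} = 20160 · 1/387420489 = 2240/43046721.
Numerically: E[X] ≈ 5.2e-05.

E[X] = 20160 · (1/9)^{9} = 2240/43046721 ≈ 5.2e-05.


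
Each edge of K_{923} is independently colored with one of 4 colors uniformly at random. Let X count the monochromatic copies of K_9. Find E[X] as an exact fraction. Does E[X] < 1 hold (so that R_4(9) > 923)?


E[X] = C(923, 9) · 4^{1 − 36} = 1288430932418687114265 · 4^{−35} = 1288430932418687114265/1180591620717411303424.
As a reduced fraction: E[X] = 1288430932418687114265/1180591620717411303424 ≈ 1.0913435.
Is E[X] < 1? NO.
Since E[X] ≥ 1, the first-moment bound is inconclusive at n = 923; it does NOT by itself certify R_4(9) > 923.

E[X] = 1288430932418687114265/1180591620717411303424 ≈ 1.0913435; E[X] ≥ 1; first-moment method inconclusive here.


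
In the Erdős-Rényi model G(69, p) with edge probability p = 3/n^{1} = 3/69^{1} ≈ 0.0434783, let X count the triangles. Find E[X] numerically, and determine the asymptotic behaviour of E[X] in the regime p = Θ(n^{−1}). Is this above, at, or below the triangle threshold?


Number of potential triangles: C(69, 3) = 52394.
Each occurs with probability p³ ≈ (0.0434783)³ ≈ 8.21895291e-05.
By linearity: E[X] = C(69, 3)·p³ ≈ 52394 · 8.21895291e-05 ≈ 4.306238.
Here α = 1, so p = 3/n is exactly at the triangle threshold p ~ 1/n. Asymptotically E[X] → c³/6 = 3³/6 = 9/2 ≈ 4.500000, a bounded constant. In this regime the triangle count is asymptotically Poisson(c³/6).

E[X] ≈ 4.306238; in regime p = Θ(1/n^{1}) E[X] stays bounded (at the triangle threshold p ~ 1/n).


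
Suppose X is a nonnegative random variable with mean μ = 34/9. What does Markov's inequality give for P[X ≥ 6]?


μ = E[X] = 34/9, a = 6.
Markov: P[X ≥ 6] ≤ μ/a = (34/9)/6 = 17/27.
Numerically: ≈ 0.630.
(Since a = 6 > μ = 3.778, the bound 17/27 is < 1 and informative.)

P[X ≥ 6] ≤ 17/27 ≈ 0.630.


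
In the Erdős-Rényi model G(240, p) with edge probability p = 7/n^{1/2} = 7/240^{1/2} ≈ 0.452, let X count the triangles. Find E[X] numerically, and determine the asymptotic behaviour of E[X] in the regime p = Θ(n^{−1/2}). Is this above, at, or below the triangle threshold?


Number of potential triangles: C(240, 3) = 2275280.
Each occurs with probability p³ ≈ (0.452)³ ≈ 9.22523e-02.
By linearity: E[X] = C(240, 3)·p³ ≈ 2275280 · 9.22523e-02 ≈ 209899.840.
Since α = 1/2 < 1, p = c/n^{1/2} ≫ 1/n is above the triangle threshold p ~ 1/n. Asymptotically E[X] ~ (c³/6)·n^{3(1−α)} = (7³/6)·n^{1.5} → ∞; triangles are abundant w.h.p.

E[X] ≈ 209899.840; in regime p = Θ(1/n^{1/2}) E[X] diverges (above the triangle threshold p ~ 1/n).


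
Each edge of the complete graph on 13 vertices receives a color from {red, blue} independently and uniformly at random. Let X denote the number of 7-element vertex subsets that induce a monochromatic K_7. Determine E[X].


Let X = Σ_S X_S over the C(13, 7) = 1716 subsets S of size 7, where X_S = 1 if the K_7 on S is monochromatic.
For a fixed S, the K_7 on S has C(7, 2) = 21 edges. P[all 21 edges red] = (1/2)^21, and likewise for blue, so P[monochromatic] = 2·(1/2)^21 = 2^{1 − 21} = 1/1048576.
By linearity: E[X] = C(13, 7) · 2^{1 − 21} = 1716 · 1/1048576 = 429/262144.
Numerically: E[X] ≈ 0.0016.

E[X] = C(13,7)·2^(1−C(7,2)) = 429/262144 ≈ 0.0016.


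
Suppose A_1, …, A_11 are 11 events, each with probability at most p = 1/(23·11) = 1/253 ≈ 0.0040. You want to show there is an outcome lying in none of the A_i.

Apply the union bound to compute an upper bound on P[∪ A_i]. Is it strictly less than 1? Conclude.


Union bound: P[∪_{i=1}^{11} A_i] ≤ Σ_i P[A_i] ≤ 11·p = 11·(1/253) = 1/23.
Numerically: 1/23 ≈ 0.0435.
Is 1/23 < 1? YES.
Since P[∪ A_i] ≤ 1/23 < 1, the complement has P[∩ A_i^c] ≥ 1 − 1/23 = 22/23 > 0, so some outcome avoids every A_i.

11·p = 1/23 ≈ 0.0435; existence CERTIFIED by the union bound.


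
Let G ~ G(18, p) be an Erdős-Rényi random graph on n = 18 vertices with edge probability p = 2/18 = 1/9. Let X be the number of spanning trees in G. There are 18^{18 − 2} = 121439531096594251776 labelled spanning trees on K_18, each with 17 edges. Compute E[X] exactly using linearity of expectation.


K_18 has 18^{18 − 2} = 121439531096594251776 labelled spanning trees.
For each such spanning tree H, let X_H = 1 if all 17 edges of H are present in G. Then P[X_H = 1] = p^{17} = (1/9)^{17} = 1/16677181699666569.
By linearity: E[X] = Σ_H E[X_H] = 121439531096594251776 · p^{17} = 121439531096594251776 · 1/16677181699666569 = 65536/9.
Numerically: E[X] ≈ 7281.8.

E[X] = 121439531096594251776 · (1/9)^{17} = 65536/9 ≈ 7281.8.


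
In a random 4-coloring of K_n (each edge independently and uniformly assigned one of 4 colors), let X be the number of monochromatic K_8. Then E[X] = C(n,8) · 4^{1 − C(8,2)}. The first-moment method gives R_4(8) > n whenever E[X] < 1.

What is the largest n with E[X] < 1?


We need C(n, 8) · 4^{1 − 28} < 1, i.e. C(n, 8) < 4^{28 − 1} = 18014398509481984.
Check values of n near the boundary:
  n = 406: C(406, 8) = 17082453897995850; 17082453897995850 < 18014398509481984? YES
  n = 407: C(407, 8) = 17424959239309050; 17424959239309050 < 18014398509481984? YES
  n = 408: C(408, 8) = 17773458424095231; 17773458424095231 < 18014398509481984? YES
  n = 409: C(409, 8) = 18128041135797879; 18128041135797879 < 18014398509481984? NO
  n = 410: C(410, 8) = 18488798173326195; 18488798173326195 < 18014398509481984? NO
  n = 411: C(411, 8) = 18855821462126715; 18855821462126715 < 18014398509481984? NO
The largest n with C(n, 8) < 18014398509481984 is n = 408 (where E[X] = 17773458424095231/18014398509481984 ≈ 0.9866251). Hence R_4(8) > 408, i.e. R_4(8) ≥ 409.

Largest n = 408; hence R_4(8) > 408.


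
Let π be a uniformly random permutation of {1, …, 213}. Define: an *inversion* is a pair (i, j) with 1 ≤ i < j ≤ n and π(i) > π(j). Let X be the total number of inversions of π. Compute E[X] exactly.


Write X = Σ X_I over the C(213, 2) = 22578 pairs i < j, with X_I the indicator of one inversion.
There are 22578 indicators.
For each fixed pair i < j, the values π(i) and π(j) are two distinct elements of {1, …, 213} in uniformly random order; by symmetry P[π(i) > π(j)] = 1/2.
By linearity: E[X] = 22578 · (1/2) = C(213, 2) · (1/2) = 22578/2 = 11289 ≈ 11289.0000.

E[X] = 11289 = 11289.0000.


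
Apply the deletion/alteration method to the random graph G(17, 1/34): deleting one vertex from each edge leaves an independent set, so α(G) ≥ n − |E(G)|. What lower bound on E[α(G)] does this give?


E[|E(G)|] = C(17, 2)·p = 136 · (1/34) = 4.
E[α(G)] ≥ n − E[|E(G)|] = 17 − 4 = 13.
Numerically: ≈ 13.000.
(This is only a lower bound; the true E[α(G)] may be larger.)

E[α(G)] ≥ 13 ≈ 13.000.


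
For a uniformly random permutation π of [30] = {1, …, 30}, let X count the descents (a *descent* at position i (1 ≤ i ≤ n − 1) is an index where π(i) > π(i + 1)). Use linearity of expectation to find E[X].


Write X = Σ X_I over i = 1, …, 29, with X_I the indicator of one descent.
There are 29 indicators.
For each fixed i, the pair (π(i), π(i+1)) is a uniformly random ordered pair of distinct values from {1, …, 30}; by symmetry P[π(i) > π(i+1)] = 1/2.
By linearity: E[X] = 29 · (1/2) = (30 − 1) · (1/2) = 29/2 ≈ 14.500.

E[X] = 29/2 = 14.500.


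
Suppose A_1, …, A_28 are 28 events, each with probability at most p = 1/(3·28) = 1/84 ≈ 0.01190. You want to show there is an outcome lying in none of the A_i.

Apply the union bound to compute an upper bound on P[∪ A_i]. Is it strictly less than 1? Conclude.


Union bound: P[∪_{i=1}^{28} A_i] ≤ Σ_i P[A_i] ≤ 28·p = 28·(1/84) = 1/3.
Numerically: 1/3 ≈ 0.33333.
Is 1/3 < 1? YES.
Since P[∪ A_i] ≤ 1/3 < 1, the complement has P[∩ A_i^c] ≥ 1 − 1/3 = 2/3 > 0, so some outcome avoids every A_i.

28·p = 1/3 ≈ 0.33333; existence CERTIFIED by the union bound.


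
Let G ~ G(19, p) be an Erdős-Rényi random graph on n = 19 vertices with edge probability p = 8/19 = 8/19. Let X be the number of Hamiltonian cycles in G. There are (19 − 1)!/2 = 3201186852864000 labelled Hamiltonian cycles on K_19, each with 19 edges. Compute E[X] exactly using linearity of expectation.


K_19 has (19 − 1)!/2 = 3201186852864000 labelled Hamiltonian cycles.
For each such Hamiltonian cycle H, let X_H = 1 if all 19 edges of H are present in G. Then P[X_H = 1] = p^{19} = (8/19)^{19} = 144115188075855872/1978419655660313589123979.
Summing the indicators: E[X] = Σ_H E[X_H] = 3201186852864000 · p^{19} = 3201186852864000 · 144115188075855872/1978419655660313589123979 = 461339645366452518590934417408000/1978419655660313589123979.
Numerically: E[X] ≈ 2.3319e+08.

E[X] = 3201186852864000 · (8/19)^{19} = 461339645366452518590934417408000/1978419655660313589123979 ≈ 2.3319e+08.


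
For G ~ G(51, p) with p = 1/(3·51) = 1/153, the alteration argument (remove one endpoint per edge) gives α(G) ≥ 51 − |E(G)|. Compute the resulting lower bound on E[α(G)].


E[|E(G)|] = C(51, 2)·p = 1275 · (1/153) = 25/3.
E[α(G)] ≥ n − E[|E(G)|] = 51 − 25/3 = 128/3.
Numerically: ≈ 42.667.
(This is only a lower bound; the true E[α(G)] may be larger.)

E[α(G)] ≥ 128/3 ≈ 42.667.


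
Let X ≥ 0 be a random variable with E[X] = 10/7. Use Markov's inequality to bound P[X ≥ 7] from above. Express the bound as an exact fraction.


μ = E[X] = 10/7, a = 7.
Markov: P[X ≥ 7] ≤ μ/a = (10/7)/7 = 10/49.
Numerically: ≈ 0.20408.
(Since a = 7 > μ = 1.42857, the bound 10/49 is < 1 and informative.)

P[X ≥ 7] ≤ 10/49 ≈ 0.20408.


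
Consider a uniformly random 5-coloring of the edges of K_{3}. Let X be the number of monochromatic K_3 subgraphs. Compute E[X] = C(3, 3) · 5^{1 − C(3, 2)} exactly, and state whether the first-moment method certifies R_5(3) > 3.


E[X] = C(3, 3) · 5^{1 − 3} = 1 · 5^{−2} = 1/25.
As a reduced fraction: E[X] = 1/25 ≈ 0.040000.
Is E[X] < 1? YES.
Since E[X] < 1, there exists a 5-coloring of K_{3} with no monochromatic K_3; hence R_5(3) > 3.

E[X] = 1/25 ≈ 0.040000; E[X] < 1, so R_5(3) > 3.


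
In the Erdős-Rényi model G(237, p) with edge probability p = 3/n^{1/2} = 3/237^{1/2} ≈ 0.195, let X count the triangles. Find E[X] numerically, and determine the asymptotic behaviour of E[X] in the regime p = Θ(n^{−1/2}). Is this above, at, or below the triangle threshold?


Number of potential triangles: C(237, 3) = 2190670.
Each occurs with probability p³ ≈ (0.195)³ ≈ 7.40016e-03.
By linearity: E[X] = C(237, 3)·p³ ≈ 2190670 · 7.40016e-03 ≈ 16211.314.
Since α = 1/2 < 1, p = c/n^{1/2} ≫ 1/n is above the triangle threshold p ~ 1/n. Asymptotically E[X] ~ (c³/6)·n^{3(1−α)} = (3³/6)·n^{1.5} → ∞; triangles are abundant w.h.p.

E[X] ≈ 16211.314; in regime p = Θ(1/n^{1/2}) E[X] diverges (above the triangle threshold p ~ 1/n).


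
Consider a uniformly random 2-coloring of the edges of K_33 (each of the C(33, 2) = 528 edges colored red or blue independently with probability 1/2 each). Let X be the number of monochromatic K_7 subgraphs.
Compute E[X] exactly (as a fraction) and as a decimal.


Let X = Σ_S X_S over the C(33, 7) = 4272048 subsets S of size 7, where X_S = 1 if the K_7 on S is monochromatic.
For a fixed S, the K_7 on S has C(7, 2) = 21 edges. P[all 21 edges red] = (1/2)^21, and likewise for blue, so P[monochromatic] = 2·(1/2)^21 = 2^{1 − 21} = 1/1048576.
By linearity of expectation: E[X] = C(33, 7) · 2^{1 − 21} = 4272048 · 1/1048576 = 267003/65536.
Numerically: E[X] ≈ 4.074142.

E[X] = C(33,7)·2^(1−C(7,2)) = 267003/65536 ≈ 4.074142.


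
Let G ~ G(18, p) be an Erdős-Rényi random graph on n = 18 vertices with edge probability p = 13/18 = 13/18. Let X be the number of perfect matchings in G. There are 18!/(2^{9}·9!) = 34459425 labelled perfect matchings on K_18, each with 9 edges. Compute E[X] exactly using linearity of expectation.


K_18 has 18!/(2^{9}·9!) = 34459425 labelled perfect matchings.
For each such perfect matching H, let X_H = 1 if all 9 edges of H are present in G. Then P[X_H = 1] = p^{9} = (13/18)^{9} = 10604499373/198359290368.
Summing the indicators: E[X] = Σ_H E[X_H] = 34459425 · p^{9} = 34459425 · 10604499373/198359290368 = 4511419145758525/2448880128.
Numerically: E[X] ≈ 1.842e+06.

E[X] = 34459425 · (13/18)^{9} = 4511419145758525/2448880128 ≈ 1.842e+06.


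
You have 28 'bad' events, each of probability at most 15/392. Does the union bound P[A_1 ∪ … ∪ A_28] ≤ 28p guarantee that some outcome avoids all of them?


Union bound: P[∪_{i=1}^{28} A_i] ≤ Σ_i P[A_i] ≤ 28·p = 28·(15/392) = 15/14.
Numerically: 15/14 ≈ 1.0714.
Is 15/14 < 1? NO.
Since the bound 15/14 is ≥ 1, the union bound is uninformative here; it does NOT by itself certify existence.

28·p = 15/14 ≈ 1.0714; existence NOT certified by the union bound.


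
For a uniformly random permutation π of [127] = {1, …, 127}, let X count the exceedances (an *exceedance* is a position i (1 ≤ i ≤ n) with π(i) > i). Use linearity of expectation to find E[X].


Write X = Σ_{i=1}^{127} X_i, where X_i = 1_{π(i) > i}.
For each fixed i, π(i) is uniform over {1, …, 127} (marginal of a uniform permutation), so P[π(i) > i] = (n − i)/n. Summing: Σ_{i=1}^{127} (n − i)/n = (0 + 1 + … + 126)/127 = 127(127 − 1)/(2·127) = (127 − 1)/2.
Hence E[X] = Σ_{i=1}^{127} (127 − i)/127 = 63 ≈ 63.000000.

E[X] = 63 = 63.000000.
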